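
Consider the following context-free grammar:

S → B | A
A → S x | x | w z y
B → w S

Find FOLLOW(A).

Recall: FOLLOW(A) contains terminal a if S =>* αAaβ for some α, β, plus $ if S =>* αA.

We compute FOLLOW(A) using the standard algorithm.
FOLLOW(S) starts with {$}.
FIRST(A) = {w, x}
FIRST(B) = {w}
FIRST(S) = {w, x}
FOLLOW(A) = {$, x}
FOLLOW(B) = {$, x}
FOLLOW(S) = {$, x}
Therefore, FOLLOW(A) = {$, x}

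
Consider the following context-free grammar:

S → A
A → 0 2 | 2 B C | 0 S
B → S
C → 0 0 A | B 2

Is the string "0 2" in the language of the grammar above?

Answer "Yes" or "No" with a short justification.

Yes - a valid derivation exists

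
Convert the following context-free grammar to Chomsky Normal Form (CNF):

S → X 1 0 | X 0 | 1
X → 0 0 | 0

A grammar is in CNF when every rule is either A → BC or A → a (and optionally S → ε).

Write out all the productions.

T1 → 1; T0 → 0; S → 1; X → 0; S → X X0; X0 → T1 T0; S → X T0; X → T0 T0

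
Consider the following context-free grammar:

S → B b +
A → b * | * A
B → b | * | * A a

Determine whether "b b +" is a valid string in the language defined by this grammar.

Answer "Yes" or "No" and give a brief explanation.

Yes - a valid derivation exists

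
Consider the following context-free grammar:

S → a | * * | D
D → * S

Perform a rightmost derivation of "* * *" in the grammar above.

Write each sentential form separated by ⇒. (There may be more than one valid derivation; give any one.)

S ⇒ D ⇒ * S ⇒ * * *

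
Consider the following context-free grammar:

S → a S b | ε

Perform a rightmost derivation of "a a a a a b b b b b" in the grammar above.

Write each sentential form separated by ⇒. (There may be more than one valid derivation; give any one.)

S ⇒ a S b ⇒ a a S b b ⇒ a a a S b b b ⇒ a a a a S b b b b ⇒ a a a a a S b b b b b ⇒ a a a a a b b b b b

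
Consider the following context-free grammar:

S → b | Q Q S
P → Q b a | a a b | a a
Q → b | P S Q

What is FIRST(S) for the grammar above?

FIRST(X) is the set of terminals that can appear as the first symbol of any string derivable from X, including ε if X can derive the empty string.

We compute FIRST(S) using the standard algorithm.
FIRST(P) = {a, b}
FIRST(Q) = {a, b}
FIRST(S) = {a, b}
Therefore, FIRST(S) = {a, b}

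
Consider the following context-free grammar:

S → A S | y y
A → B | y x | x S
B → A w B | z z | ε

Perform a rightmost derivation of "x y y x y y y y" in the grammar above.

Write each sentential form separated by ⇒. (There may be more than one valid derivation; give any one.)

S ⇒ A S ⇒ A A S ⇒ A A y y ⇒ A x S y y ⇒ A x y y y y ⇒ x S x y y y y ⇒ x y y x y y y y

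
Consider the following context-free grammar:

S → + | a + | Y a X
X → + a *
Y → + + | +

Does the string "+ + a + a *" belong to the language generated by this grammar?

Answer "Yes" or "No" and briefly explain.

Yes - a valid derivation exists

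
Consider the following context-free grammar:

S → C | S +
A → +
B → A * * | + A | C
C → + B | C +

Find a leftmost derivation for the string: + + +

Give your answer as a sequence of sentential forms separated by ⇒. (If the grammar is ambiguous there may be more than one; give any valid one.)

S ⇒ C ⇒ + B ⇒ + + A ⇒ + + +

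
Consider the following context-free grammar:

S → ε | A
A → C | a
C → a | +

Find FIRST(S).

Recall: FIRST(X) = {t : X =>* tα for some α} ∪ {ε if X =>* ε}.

We compute FIRST(S) using the standard algorithm.
FIRST(A) = {+, a}
FIRST(C) = {+, a}
FIRST(S) = {+, a, ε}
Therefore, FIRST(S) = {+, a, ε}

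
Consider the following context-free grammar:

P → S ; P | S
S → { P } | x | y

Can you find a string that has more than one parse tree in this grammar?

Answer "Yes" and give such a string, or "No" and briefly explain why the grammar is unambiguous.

No - the grammar is unambiguous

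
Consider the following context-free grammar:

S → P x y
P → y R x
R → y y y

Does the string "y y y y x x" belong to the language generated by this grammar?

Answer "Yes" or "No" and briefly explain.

No - no valid derivation exists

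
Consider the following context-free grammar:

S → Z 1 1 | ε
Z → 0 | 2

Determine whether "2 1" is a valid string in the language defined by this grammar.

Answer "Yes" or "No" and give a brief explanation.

No - no valid derivation exists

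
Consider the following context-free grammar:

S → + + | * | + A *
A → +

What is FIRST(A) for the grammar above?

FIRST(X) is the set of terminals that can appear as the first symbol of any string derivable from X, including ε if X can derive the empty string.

We compute FIRST(A) using the standard algorithm.
FIRST(A) = {+}
FIRST(S) = {*, +}
Therefore, FIRST(A) = {+}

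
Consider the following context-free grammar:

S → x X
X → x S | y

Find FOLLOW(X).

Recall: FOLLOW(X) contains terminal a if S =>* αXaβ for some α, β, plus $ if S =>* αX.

We compute FOLLOW(X) using the standard algorithm.
FOLLOW(S) starts with {$}.
FIRST(S) = {x}
FIRST(X) = {x, y}
FOLLOW(S) = {$}
FOLLOW(X) = {$}
Therefore, FOLLOW(X) = {$}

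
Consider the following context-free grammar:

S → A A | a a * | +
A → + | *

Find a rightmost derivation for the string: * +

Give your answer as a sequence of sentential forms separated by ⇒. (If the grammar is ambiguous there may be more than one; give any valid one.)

S ⇒ A A ⇒ A + ⇒ * +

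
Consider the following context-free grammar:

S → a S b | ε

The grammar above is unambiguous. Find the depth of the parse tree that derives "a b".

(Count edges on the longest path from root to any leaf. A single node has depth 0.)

2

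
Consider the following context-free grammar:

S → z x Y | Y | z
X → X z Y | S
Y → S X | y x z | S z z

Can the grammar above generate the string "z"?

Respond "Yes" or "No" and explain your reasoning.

Yes - a valid derivation exists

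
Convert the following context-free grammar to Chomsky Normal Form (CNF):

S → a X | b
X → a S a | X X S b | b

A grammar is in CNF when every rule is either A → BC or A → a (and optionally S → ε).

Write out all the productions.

TA → a; S → b; TB → b; X → b; S → TA X; X → TA X0; X0 → S TA; X → X X1; X1 → X X2; X2 → S TB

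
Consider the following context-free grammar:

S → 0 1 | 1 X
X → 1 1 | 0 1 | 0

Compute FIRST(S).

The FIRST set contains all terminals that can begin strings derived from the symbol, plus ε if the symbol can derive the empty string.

We compute FIRST(S) using the standard algorithm.
FIRST(S) = {0, 1}
FIRST(X) = {0, 1}
Therefore, FIRST(S) = {0, 1}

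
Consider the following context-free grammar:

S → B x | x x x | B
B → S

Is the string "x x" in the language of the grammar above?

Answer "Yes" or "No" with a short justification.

No - no valid derivation exists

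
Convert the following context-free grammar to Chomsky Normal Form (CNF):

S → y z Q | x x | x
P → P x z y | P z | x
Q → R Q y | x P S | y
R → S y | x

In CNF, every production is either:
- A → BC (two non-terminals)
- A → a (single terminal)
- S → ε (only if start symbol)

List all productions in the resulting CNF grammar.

TY → y; TZ → z; TX → x; S → x; P → x; Q → y; R → x; S → TY X0; X0 → TZ Q; S → TX TX; P → P X1; X1 → TX X2; X2 → TZ TY; P → P TZ; Q → R X3; X3 → Q TY; Q → TX X4; X4 → P S; R → S TY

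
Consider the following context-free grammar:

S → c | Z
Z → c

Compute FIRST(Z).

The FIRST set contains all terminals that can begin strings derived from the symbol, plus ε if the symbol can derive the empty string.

We compute FIRST(Z) using the standard algorithm.
FIRST(S) = {c}
FIRST(Z) = {c}
Therefore, FIRST(Z) = {c}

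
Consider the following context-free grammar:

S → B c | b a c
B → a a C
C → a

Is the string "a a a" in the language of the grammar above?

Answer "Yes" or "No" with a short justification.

No - no valid derivation exists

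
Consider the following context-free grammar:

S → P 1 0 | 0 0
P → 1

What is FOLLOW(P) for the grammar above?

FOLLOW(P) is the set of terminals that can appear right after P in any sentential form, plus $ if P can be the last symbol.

We compute FOLLOW(P) using the standard algorithm.
FOLLOW(S) starts with {$}.
FIRST(P) = {1}
FIRST(S) = {0, 1}
FOLLOW(P) = {1}
FOLLOW(S) = {$}
Therefore, FOLLOW(P) = {1}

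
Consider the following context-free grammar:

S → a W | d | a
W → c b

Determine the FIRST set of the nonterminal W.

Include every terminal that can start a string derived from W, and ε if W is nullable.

We compute FIRST(W) using the standard algorithm.
FIRST(S) = {a, d}
FIRST(W) = {c}
Therefore, FIRST(W) = {c}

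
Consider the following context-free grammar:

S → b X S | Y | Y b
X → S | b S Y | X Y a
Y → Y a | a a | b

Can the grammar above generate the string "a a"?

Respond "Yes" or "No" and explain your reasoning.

Yes - a valid derivation exists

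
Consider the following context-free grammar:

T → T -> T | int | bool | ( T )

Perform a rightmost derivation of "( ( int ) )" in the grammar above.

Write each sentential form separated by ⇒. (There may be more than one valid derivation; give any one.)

T ⇒ ( T ) ⇒ ( ( T ) ) ⇒ ( ( int ) )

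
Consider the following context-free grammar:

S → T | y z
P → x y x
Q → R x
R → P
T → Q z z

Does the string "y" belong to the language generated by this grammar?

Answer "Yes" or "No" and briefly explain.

No - no valid derivation exists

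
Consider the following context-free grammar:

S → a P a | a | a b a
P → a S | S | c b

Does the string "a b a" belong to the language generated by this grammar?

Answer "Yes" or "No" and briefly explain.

Yes - a valid derivation exists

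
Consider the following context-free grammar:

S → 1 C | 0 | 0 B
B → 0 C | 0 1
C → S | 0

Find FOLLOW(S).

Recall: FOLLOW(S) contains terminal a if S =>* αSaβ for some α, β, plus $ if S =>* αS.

We compute FOLLOW(S) using the standard algorithm.
FOLLOW(S) starts with {$}.
FIRST(B) = {0}
FIRST(C) = {0, 1}
FIRST(S) = {0, 1}
FOLLOW(B) = {$}
FOLLOW(C) = {$}
FOLLOW(S) = {$}
Therefore, FOLLOW(S) = {$}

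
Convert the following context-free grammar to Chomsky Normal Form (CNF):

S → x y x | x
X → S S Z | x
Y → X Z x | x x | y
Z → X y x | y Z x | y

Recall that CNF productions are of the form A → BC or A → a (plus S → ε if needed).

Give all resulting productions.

TX → x; TY → y; S → x; X → x; Y → y; Z → y; S → TX X0; X0 → TY TX; X → S X1; X1 → S Z; Y → X X2; X2 → Z TX; Y → TX TX; Z → X X3; X3 → TY TX; Z → TY X4; X4 → Z TX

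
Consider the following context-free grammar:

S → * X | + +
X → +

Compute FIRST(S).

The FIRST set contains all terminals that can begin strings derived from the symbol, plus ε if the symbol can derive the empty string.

We compute FIRST(S) using the standard algorithm.
FIRST(S) = {*, +}
FIRST(X) = {+}
Therefore, FIRST(S) = {*, +}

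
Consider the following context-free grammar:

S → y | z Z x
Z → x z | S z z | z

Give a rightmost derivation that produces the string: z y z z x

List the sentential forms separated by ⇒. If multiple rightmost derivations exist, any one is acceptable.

S ⇒ z Z x ⇒ z S z z x ⇒ z y z z x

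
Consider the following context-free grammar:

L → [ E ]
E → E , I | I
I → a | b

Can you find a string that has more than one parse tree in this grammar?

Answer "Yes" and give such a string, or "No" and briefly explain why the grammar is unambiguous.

No - the grammar is unambiguous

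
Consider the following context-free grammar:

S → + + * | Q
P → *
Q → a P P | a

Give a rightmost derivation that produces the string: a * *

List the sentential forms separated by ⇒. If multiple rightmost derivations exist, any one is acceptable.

S ⇒ Q ⇒ a P P ⇒ a P * ⇒ a * *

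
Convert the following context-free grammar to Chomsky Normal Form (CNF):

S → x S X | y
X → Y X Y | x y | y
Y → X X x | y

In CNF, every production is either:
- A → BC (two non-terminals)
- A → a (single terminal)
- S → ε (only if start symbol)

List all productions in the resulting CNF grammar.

TX → x; S → y; TY → y; X → y; Y → y; S → TX X0; X0 → S X; X → Y X1; X1 → X Y; X → TX TY; Y → X X2; X2 → X TX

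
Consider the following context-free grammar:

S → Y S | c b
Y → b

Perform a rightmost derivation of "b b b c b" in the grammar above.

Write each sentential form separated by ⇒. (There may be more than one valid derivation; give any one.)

S ⇒ Y S ⇒ Y Y S ⇒ Y Y Y S ⇒ Y Y Y c b ⇒ Y Y b c b ⇒ Y b b c b ⇒ b b b c b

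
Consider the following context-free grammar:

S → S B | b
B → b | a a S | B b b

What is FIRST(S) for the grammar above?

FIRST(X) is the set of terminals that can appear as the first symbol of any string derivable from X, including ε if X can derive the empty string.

We compute FIRST(S) using the standard algorithm.
FIRST(B) = {a, b}
FIRST(S) = {b}
Therefore, FIRST(S) = {b}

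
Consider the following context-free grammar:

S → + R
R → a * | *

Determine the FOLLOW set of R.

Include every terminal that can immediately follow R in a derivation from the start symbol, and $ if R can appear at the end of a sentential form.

We compute FOLLOW(R) using the standard algorithm.
FOLLOW(S) starts with {$}.
FIRST(R) = {*, a}
FIRST(S) = {+}
FOLLOW(R) = {$}
FOLLOW(S) = {$}
Therefore, FOLLOW(R) = {$}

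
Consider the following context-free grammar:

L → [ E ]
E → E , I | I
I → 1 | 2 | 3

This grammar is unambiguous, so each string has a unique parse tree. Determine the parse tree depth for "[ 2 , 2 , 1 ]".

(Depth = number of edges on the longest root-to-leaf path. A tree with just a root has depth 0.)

5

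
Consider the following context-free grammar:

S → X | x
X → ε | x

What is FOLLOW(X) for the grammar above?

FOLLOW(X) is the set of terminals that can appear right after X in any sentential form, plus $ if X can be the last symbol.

We compute FOLLOW(X) using the standard algorithm.
FOLLOW(S) starts with {$}.
FIRST(S) = {x, ε}
FIRST(X) = {x, ε}
FOLLOW(S) = {$}
FOLLOW(X) = {$}
Therefore, FOLLOW(X) = {$}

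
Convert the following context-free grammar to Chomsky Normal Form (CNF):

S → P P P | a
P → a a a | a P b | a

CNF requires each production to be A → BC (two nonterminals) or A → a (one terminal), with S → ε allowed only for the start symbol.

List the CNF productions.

S → a; TA → a; TB → b; P → a; S → P X0; X0 → P P; P → TA X1; X1 → TA TA; P → TA X2; X2 → P TB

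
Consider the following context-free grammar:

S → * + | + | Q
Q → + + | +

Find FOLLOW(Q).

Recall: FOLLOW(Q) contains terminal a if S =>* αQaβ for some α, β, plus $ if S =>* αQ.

We compute FOLLOW(Q) using the standard algorithm.
FOLLOW(S) starts with {$}.
FIRST(Q) = {+}
FIRST(S) = {*, +}
FOLLOW(Q) = {$}
FOLLOW(S) = {$}
Therefore, FOLLOW(Q) = {$}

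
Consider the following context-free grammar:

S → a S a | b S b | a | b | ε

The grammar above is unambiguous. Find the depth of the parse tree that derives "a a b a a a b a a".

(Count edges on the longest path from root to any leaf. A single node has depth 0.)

5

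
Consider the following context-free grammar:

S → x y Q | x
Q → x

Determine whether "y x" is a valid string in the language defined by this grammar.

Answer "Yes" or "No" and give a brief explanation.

No - no valid derivation exists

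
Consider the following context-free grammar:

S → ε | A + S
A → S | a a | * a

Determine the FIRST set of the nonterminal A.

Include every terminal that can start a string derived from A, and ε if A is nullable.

We compute FIRST(A) using the standard algorithm.
FIRST(A) = {*, +, a, ε}
FIRST(S) = {*, +, a, ε}
Therefore, FIRST(A) = {*, +, a, ε}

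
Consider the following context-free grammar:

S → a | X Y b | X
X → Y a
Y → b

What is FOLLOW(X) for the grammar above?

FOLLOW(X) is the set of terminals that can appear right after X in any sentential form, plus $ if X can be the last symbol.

We compute FOLLOW(X) using the standard algorithm.
FOLLOW(S) starts with {$}.
FIRST(S) = {a, b}
FIRST(X) = {b}
FIRST(Y) = {b}
FOLLOW(S) = {$}
FOLLOW(X) = {$, b}
FOLLOW(Y) = {a, b}
Therefore, FOLLOW(X) = {$, b}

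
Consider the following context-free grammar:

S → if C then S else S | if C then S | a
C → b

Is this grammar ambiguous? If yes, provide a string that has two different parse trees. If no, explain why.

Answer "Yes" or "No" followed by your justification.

Yes - the string 'if b then if b then if b then a else a else a' has two distinct leftmost derivations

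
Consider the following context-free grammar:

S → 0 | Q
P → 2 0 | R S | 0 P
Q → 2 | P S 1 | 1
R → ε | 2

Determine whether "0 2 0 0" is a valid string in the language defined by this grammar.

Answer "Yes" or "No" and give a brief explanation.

No - no valid derivation exists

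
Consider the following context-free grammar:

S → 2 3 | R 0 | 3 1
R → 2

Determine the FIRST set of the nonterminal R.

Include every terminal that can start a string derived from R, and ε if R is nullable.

We compute FIRST(R) using the standard algorithm.
FIRST(R) = {2}
FIRST(S) = {2, 3}
Therefore, FIRST(R) = {2}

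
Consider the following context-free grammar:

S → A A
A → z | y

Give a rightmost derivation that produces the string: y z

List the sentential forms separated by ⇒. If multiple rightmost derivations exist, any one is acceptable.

S ⇒ A A ⇒ A z ⇒ y z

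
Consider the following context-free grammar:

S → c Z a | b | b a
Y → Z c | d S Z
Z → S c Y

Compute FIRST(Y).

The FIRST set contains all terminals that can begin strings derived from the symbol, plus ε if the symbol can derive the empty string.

We compute FIRST(Y) using the standard algorithm.
FIRST(S) = {b, c}
FIRST(Y) = {b, c, d}
FIRST(Z) = {b, c}
Therefore, FIRST(Y) = {b, c, d}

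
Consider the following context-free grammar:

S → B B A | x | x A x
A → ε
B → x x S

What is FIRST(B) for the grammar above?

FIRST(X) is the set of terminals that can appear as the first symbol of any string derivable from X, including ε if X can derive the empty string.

We compute FIRST(B) using the standard algorithm.
FIRST(A) = {ε}
FIRST(B) = {x}
FIRST(S) = {x}
Therefore, FIRST(B) = {x}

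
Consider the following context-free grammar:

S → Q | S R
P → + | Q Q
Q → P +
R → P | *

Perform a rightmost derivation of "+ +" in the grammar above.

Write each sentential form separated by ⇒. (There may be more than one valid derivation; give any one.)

S ⇒ Q ⇒ P + ⇒ + +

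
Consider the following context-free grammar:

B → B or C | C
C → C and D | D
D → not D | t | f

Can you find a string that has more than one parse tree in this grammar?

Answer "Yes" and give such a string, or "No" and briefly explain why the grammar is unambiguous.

No - the grammar is unambiguous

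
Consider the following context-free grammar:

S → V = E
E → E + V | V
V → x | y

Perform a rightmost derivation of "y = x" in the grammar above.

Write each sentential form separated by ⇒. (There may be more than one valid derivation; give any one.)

S ⇒ V = E ⇒ V = V ⇒ V = x ⇒ y = x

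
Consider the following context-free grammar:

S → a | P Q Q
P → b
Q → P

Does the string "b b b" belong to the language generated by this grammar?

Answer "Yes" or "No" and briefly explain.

Yes - a valid derivation exists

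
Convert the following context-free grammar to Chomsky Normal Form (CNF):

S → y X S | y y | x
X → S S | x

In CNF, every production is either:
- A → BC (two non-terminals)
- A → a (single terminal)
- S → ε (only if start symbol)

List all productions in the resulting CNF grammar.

TY → y; S → x; X → x; S → TY X0; X0 → X S; S → TY TY; X → S S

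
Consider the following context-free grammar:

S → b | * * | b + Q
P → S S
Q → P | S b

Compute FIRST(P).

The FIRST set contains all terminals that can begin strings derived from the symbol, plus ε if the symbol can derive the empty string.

We compute FIRST(P) using the standard algorithm.
FIRST(P) = {*, b}
FIRST(Q) = {*, b}
FIRST(S) = {*, b}
Therefore, FIRST(P) = {*, b}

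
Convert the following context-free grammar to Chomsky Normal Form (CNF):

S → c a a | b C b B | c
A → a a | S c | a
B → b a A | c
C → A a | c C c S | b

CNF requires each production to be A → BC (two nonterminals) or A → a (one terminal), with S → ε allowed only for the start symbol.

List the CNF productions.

TC → c; TA → a; TB → b; S → c; A → a; B → c; C → b; S → TC X0; X0 → TA TA; S → TB X1; X1 → C X2; X2 → TB B; A → TA TA; A → S TC; B → TB X3; X3 → TA A; C → A TA; C → TC X4; X4 → C X5; X5 → TC S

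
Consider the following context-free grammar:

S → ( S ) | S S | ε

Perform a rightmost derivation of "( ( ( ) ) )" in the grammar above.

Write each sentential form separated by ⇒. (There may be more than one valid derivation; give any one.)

S ⇒ ( S ) ⇒ ( ( S ) ) ⇒ ( ( ( S ) ) ) ⇒ ( ( ( ) ) )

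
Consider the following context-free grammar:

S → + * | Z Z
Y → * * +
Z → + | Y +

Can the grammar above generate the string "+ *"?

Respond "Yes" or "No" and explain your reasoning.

Yes - a valid derivation exists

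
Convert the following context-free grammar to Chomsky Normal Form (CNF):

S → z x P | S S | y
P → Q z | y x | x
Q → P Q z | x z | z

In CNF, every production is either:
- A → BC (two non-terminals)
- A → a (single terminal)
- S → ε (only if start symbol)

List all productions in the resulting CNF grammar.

TZ → z; TX → x; S → y; TY → y; P → x; Q → z; S → TZ X0; X0 → TX P; S → S S; P → Q TZ; P → TY TX; Q → P X1; X1 → Q TZ; Q → TX TZ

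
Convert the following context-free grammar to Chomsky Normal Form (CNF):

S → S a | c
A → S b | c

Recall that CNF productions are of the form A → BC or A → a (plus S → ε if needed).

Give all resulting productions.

TA → a; S → c; TB → b; A → c; S → S TA; A → S TB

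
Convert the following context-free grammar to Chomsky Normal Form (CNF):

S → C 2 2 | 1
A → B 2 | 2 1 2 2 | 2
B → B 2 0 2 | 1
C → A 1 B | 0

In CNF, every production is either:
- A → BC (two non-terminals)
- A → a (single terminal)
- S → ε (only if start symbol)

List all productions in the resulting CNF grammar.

T2 → 2; S → 1; T1 → 1; A → 2; T0 → 0; B → 1; C → 0; S → C X0; X0 → T2 T2; A → B T2; A → T2 X1; X1 → T1 X2; X2 → T2 T2; B → B X3; X3 → T2 X4; X4 → T0 T2; C → A X5; X5 → T1 B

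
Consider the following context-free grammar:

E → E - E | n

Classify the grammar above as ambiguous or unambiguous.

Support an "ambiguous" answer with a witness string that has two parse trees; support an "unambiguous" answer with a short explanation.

Ambiguous - the string 'n - n - n - n - n' has two distinct parse trees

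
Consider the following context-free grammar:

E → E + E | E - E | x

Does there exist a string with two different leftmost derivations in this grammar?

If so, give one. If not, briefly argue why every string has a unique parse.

Yes - the string 'x + x + x - x + x' has two distinct leftmost derivations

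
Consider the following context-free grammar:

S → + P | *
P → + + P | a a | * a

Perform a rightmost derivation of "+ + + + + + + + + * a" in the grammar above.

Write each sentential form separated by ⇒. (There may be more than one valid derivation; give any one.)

S ⇒ + P ⇒ + + + P ⇒ + + + + + P ⇒ + + + + + + + P ⇒ + + + + + + + + + P ⇒ + + + + + + + + + * a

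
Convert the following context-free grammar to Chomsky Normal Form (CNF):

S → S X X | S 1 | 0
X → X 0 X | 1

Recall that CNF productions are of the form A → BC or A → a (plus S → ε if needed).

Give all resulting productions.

T1 → 1; S → 0; T0 → 0; X → 1; S → S X0; X0 → X X; S → S T1; X → X X1; X1 → T0 X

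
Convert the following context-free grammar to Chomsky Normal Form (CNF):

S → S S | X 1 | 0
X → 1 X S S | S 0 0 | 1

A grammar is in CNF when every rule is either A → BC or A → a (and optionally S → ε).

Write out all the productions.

T1 → 1; S → 0; T0 → 0; X → 1; S → S S; S → X T1; X → T1 X0; X0 → X X1; X1 → S S; X → S X2; X2 → T0 T0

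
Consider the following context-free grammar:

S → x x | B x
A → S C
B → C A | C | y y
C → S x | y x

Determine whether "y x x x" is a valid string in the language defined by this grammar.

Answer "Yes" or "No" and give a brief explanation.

No - no valid derivation exists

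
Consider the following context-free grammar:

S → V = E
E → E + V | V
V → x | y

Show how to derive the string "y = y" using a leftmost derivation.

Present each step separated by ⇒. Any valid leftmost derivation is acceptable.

S ⇒ V = E ⇒ y = E ⇒ y = V ⇒ y = y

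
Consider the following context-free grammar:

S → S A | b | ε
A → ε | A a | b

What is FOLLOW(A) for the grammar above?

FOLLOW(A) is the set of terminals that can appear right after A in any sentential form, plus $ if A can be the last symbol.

We compute FOLLOW(A) using the standard algorithm.
FOLLOW(S) starts with {$}.
FIRST(A) = {a, b, ε}
FIRST(S) = {a, b, ε}
FOLLOW(A) = {$, a, b}
FOLLOW(S) = {$, a, b}
Therefore, FOLLOW(A) = {$, a, b}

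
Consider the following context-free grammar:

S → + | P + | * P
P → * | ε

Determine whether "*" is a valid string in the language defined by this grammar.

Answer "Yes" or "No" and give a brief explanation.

Yes - a valid derivation exists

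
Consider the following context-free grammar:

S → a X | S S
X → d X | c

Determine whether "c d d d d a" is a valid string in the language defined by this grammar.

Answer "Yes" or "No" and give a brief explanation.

No - no valid derivation exists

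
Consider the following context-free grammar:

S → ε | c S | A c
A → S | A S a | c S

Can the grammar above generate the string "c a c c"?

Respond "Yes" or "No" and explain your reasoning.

Yes - a valid derivation exists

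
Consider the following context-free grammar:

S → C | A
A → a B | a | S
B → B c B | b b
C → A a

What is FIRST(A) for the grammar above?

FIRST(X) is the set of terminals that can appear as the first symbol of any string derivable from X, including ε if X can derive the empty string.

We compute FIRST(A) using the standard algorithm.
FIRST(A) = {a}
FIRST(B) = {b}
FIRST(C) = {a}
FIRST(S) = {a}
Therefore, FIRST(A) = {a}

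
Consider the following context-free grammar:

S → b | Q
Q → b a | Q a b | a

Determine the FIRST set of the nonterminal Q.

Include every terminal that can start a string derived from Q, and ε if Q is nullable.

We compute FIRST(Q) using the standard algorithm.
FIRST(Q) = {a, b}
FIRST(S) = {a, b}
Therefore, FIRST(Q) = {a, b}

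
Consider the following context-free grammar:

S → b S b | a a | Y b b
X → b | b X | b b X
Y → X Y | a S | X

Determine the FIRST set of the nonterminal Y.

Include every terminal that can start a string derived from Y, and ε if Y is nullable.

We compute FIRST(Y) using the standard algorithm.
FIRST(S) = {a, b}
FIRST(X) = {b}
FIRST(Y) = {a, b}
Therefore, FIRST(Y) = {a, b}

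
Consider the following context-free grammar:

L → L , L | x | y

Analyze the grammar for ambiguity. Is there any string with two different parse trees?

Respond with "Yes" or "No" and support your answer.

Yes - the string 'x , x , y , y , x' has two distinct parse trees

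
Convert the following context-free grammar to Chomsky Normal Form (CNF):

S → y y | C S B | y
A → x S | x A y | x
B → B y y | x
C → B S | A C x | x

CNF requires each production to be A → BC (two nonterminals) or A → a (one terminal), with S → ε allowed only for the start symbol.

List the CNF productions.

TY → y; S → y; TX → x; A → x; B → x; C → x; S → TY TY; S → C X0; X0 → S B; A → TX S; A → TX X1; X1 → A TY; B → B X2; X2 → TY TY; C → B S; C → A X3; X3 → C TX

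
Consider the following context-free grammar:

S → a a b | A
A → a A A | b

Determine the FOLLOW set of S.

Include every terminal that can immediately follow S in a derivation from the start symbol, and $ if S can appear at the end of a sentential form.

We compute FOLLOW(S) using the standard algorithm.
FOLLOW(S) starts with {$}.
FIRST(A) = {a, b}
FIRST(S) = {a, b}
FOLLOW(A) = {$, a, b}
FOLLOW(S) = {$}
Therefore, FOLLOW(S) = {$}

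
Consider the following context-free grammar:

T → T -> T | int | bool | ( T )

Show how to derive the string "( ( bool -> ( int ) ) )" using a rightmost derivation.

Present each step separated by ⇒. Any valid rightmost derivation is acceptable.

T ⇒ ( T ) ⇒ ( ( T ) ) ⇒ ( ( T -> T ) ) ⇒ ( ( T -> ( T ) ) ) ⇒ ( ( T -> ( int ) ) ) ⇒ ( ( bool -> ( int ) ) )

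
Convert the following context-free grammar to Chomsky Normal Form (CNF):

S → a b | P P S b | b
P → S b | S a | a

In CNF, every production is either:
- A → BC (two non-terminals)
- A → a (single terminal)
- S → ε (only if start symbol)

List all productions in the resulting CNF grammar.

TA → a; TB → b; S → b; P → a; S → TA TB; S → P X0; X0 → P X1; X1 → S TB; P → S TB; P → S TA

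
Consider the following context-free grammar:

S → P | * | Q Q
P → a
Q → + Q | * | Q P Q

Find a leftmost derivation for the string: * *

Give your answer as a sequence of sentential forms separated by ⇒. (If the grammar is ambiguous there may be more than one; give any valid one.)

S ⇒ Q Q ⇒ * Q ⇒ * *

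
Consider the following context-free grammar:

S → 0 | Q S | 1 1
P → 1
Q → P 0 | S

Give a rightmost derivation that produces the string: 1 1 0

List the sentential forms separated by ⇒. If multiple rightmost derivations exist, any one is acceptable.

S ⇒ Q S ⇒ Q 0 ⇒ S 0 ⇒ 1 1 0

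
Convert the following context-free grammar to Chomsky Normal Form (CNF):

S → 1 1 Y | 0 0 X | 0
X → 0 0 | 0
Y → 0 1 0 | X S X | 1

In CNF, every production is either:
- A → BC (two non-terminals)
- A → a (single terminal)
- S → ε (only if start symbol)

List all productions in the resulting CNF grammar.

T1 → 1; T0 → 0; S → 0; X → 0; Y → 1; S → T1 X0; X0 → T1 Y; S → T0 X1; X1 → T0 X; X → T0 T0; Y → T0 X2; X2 → T1 T0; Y → X X3; X3 → S X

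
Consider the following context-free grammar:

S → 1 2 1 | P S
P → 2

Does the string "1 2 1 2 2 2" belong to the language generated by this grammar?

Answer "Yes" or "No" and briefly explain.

No - no valid derivation exists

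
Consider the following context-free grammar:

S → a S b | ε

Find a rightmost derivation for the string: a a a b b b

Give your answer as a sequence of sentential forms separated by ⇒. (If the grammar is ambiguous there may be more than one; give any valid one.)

S ⇒ a S b ⇒ a a S b b ⇒ a a a S b b b ⇒ a a a b b b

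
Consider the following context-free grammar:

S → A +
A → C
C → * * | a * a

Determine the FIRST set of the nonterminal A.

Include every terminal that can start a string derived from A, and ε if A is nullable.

We compute FIRST(A) using the standard algorithm.
FIRST(A) = {*, a}
FIRST(C) = {*, a}
FIRST(S) = {*, a}
Therefore, FIRST(A) = {*, a}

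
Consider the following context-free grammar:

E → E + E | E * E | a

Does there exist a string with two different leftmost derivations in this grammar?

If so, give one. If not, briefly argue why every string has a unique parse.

Yes - the string 'a * a * a + a + a' has two distinct leftmost derivations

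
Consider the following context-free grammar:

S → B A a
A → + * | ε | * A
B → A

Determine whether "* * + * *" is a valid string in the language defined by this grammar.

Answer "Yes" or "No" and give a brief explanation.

No - no valid derivation exists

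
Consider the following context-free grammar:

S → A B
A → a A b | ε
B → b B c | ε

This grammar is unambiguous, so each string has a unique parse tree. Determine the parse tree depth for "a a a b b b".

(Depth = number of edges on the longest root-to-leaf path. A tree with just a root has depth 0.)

5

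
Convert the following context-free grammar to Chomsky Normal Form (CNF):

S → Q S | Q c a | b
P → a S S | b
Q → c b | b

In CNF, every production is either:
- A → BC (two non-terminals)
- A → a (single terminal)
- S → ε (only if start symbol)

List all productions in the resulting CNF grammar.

TC → c; TA → a; S → b; P → b; TB → b; Q → b; S → Q S; S → Q X0; X0 → TC TA; P → TA X1; X1 → S S; Q → TC TB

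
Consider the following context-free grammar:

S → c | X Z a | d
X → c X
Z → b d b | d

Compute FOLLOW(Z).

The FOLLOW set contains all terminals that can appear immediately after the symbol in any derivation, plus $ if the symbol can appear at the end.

We compute FOLLOW(Z) using the standard algorithm.
FOLLOW(S) starts with {$}.
FIRST(S) = {c, d}
FIRST(X) = {c}
FIRST(Z) = {b, d}
FOLLOW(S) = {$}
FOLLOW(X) = {b, d}
FOLLOW(Z) = {a}
Therefore, FOLLOW(Z) = {a}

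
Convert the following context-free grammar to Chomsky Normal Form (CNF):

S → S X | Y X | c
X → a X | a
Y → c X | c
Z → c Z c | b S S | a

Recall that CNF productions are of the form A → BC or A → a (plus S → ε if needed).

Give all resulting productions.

S → c; TA → a; X → a; TC → c; Y → c; TB → b; Z → a; S → S X; S → Y X; X → TA X; Y → TC X; Z → TC X0; X0 → Z TC; Z → TB X1; X1 → S S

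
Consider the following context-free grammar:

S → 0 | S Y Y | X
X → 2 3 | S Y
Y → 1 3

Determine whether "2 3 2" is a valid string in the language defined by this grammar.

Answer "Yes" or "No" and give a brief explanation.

No - no valid derivation exists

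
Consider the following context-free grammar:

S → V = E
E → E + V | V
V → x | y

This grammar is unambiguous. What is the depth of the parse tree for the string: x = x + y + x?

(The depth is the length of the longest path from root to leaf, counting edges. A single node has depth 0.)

5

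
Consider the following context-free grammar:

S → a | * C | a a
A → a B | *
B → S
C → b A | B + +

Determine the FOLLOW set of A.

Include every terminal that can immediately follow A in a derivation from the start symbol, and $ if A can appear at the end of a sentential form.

We compute FOLLOW(A) using the standard algorithm.
FOLLOW(S) starts with {$}.
FIRST(A) = {*, a}
FIRST(B) = {*, a}
FIRST(C) = {*, a, b}
FIRST(S) = {*, a}
FOLLOW(A) = {$, +}
FOLLOW(B) = {$, +}
FOLLOW(C) = {$, +}
FOLLOW(S) = {$, +}
Therefore, FOLLOW(A) = {$, +}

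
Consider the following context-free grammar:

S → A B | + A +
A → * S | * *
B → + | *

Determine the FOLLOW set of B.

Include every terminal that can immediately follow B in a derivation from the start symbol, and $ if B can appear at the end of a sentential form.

We compute FOLLOW(B) using the standard algorithm.
FOLLOW(S) starts with {$}.
FIRST(A) = {*}
FIRST(B) = {*, +}
FIRST(S) = {*, +}
FOLLOW(A) = {*, +}
FOLLOW(B) = {$, *, +}
FOLLOW(S) = {$, *, +}
Therefore, FOLLOW(B) = {$, *, +}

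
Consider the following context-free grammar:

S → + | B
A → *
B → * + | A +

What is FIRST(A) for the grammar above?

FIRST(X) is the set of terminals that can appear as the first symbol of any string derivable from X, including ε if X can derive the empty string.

We compute FIRST(A) using the standard algorithm.
FIRST(A) = {*}
FIRST(B) = {*}
FIRST(S) = {*, +}
Therefore, FIRST(A) = {*}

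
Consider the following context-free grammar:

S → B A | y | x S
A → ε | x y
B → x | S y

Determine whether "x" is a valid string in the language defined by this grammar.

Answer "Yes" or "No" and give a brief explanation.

Yes - a valid derivation exists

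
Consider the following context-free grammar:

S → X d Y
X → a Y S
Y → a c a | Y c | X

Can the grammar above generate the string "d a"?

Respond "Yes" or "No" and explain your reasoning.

No - no valid derivation exists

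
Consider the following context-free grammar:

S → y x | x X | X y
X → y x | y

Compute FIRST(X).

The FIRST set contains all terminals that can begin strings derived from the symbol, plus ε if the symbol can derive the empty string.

We compute FIRST(X) using the standard algorithm.
FIRST(S) = {x, y}
FIRST(X) = {y}
Therefore, FIRST(X) = {y}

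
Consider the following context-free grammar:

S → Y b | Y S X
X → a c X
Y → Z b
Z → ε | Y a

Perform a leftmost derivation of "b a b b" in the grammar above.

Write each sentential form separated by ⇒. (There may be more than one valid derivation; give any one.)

S ⇒ Y b ⇒ Z b b ⇒ Y a b b ⇒ Z b a b b ⇒ b a b b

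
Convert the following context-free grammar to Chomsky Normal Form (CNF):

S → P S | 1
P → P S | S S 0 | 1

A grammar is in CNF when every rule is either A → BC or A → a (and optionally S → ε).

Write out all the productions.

S → 1; T0 → 0; P → 1; S → P S; P → P S; P → S X0; X0 → S T0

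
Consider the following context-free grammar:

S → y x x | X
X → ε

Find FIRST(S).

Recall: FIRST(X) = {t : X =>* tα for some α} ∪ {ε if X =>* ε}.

We compute FIRST(S) using the standard algorithm.
FIRST(S) = {y, ε}
FIRST(X) = {ε}
Therefore, FIRST(S) = {y, ε}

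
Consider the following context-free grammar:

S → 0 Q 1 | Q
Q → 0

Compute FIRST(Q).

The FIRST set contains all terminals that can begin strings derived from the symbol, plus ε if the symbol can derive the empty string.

We compute FIRST(Q) using the standard algorithm.
FIRST(Q) = {0}
FIRST(S) = {0}
Therefore, FIRST(Q) = {0}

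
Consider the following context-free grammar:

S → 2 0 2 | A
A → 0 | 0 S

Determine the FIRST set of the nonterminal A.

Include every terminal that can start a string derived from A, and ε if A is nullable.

We compute FIRST(A) using the standard algorithm.
FIRST(A) = {0}
FIRST(S) = {0, 2}
Therefore, FIRST(A) = {0}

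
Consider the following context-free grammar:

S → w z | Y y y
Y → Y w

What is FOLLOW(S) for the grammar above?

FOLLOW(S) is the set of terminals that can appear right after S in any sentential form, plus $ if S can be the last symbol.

We compute FOLLOW(S) using the standard algorithm.
FOLLOW(S) starts with {$}.
FIRST(S) = {w}
FIRST(Y) = {}
FOLLOW(S) = {$}
FOLLOW(Y) = {w, y}
Therefore, FOLLOW(S) = {$}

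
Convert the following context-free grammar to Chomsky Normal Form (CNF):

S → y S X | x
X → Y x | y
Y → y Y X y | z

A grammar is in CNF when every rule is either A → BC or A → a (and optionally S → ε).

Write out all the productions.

TY → y; S → x; TX → x; X → y; Y → z; S → TY X0; X0 → S X; X → Y TX; Y → TY X1; X1 → Y X2; X2 → X TY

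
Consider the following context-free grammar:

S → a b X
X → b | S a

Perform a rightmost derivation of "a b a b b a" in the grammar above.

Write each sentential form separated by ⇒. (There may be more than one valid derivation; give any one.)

S ⇒ a b X ⇒ a b S a ⇒ a b a b X a ⇒ a b a b b a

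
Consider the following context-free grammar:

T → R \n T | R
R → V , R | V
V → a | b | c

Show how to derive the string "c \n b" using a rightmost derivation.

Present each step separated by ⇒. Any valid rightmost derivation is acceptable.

T ⇒ R \n T ⇒ R \n R ⇒ R \n V ⇒ R \n b ⇒ V \n b ⇒ c \n b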